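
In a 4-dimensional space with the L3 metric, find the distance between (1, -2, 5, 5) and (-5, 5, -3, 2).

(Σ|x_i - y_i|^3)^(1/3) = (|1 - (-5)|^3 + |-2 - 5|^3 + |5 - (-3)|^3 + |5 - 2|^3)^(1/3)
= (6^3 + 7^3 + 8^3 + 3^3)^(1/3) = (216 + 343 + 512 + 27)^(1/3) = (1098)^(1/3) ≈ 10.3165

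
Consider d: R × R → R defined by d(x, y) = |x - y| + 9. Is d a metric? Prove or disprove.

No. d fails identity of indiscernibles (specifically d(x,x) = 0): d(4, 4) = |4 - 4| + 9 = 0 + 9 = 9 ≠ 0.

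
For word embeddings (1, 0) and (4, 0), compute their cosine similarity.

With u = (1, 0), v = (4, 0):
u·v = 1·4 + 0·0 = 4 + 0 = 4.
|u| = √(1² + 0²) = √1, |v| = √(4² + 0²) = √16, so |u||v| = √(1·16) = √16 = 4.
cos θ = (u·v)/(|u||v|) = 4/4 = 1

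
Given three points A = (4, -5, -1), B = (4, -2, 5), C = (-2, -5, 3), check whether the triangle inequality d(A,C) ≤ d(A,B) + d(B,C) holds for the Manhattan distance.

d(A,B) = 0 + 3 + 6 = 9, d(B,C) = 6 + 3 + 2 = 11, d(A,C) = 6 + 0 + 4 = 10.
d(A,C) = 10 ≤ 9 + 11 = 20. Triangle inequality is satisfied.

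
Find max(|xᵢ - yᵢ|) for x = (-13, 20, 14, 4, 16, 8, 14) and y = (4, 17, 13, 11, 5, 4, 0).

max(|x_i - y_i|) = max(|-13 - 4|, |20 - 17|, |14 - 13|, |4 - 11|, |16 - 5|, |8 - 4|, |14 - 0|) = max(17, 3, 1, 7, 11, 4, 14) = 17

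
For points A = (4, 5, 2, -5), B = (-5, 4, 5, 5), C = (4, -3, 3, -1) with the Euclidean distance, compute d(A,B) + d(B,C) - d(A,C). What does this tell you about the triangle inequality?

d(A,B) = √(9² + 1² + 3² + 10²) = √191 ≈ 13.8203, d(B,C) = √(9² + 7² + 2² + 6²) = √170 ≈ 13.0384, d(A,C) = √(0² + 8² + 1² + 4²) = √81 = 9.
d(A,B) + d(B,C) - d(A,C) = 13.8203 + 13.0384 - 9 = 26.8587 - 9 = 17.8587 (to 4 decimal places). This is ≥ 0, so the triangle inequality holds for these points.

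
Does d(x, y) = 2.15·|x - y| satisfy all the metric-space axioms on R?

Yes. Since |x - y| is a metric on R and 2.15 > 0, the positive scalar multiple 2.15·|x - y| is also a metric: scaling by a positive constant preserves non-negativity, identity (d=0 ⟺ |x-y|=0 ⟺ x=y), symmetry, and the triangle inequality.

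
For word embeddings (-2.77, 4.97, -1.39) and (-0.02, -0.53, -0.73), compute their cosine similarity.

With u = (-2.77, 4.97, -1.39), v = (-0.02, -0.53, -0.73):
u·v = (-2.77)·(-0.02) + 4.97·(-0.53) + (-1.39)·(-0.73) = 0.0554 + (-2.6341) + 1.0147 = -1.564.
|u| = √((-2.77)² + 4.97² + (-1.39)²) = √(7.6729 + 24.7009 + 1.9321) = √34.3059, |v| = √((-0.02)² + (-0.53)² + (-0.73)²) = √(0.0004 + 0.2809 + 0.5329) = √0.8142.
cos θ = (u·v)/(|u||v|) = -1.564/(√34.3059·√0.8142) ≈ -0.2959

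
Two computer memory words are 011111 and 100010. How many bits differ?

Differing positions: 1, 2, 3, 4, 6. Hamming distance = 5.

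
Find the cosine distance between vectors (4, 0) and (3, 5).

With u = (4, 0), v = (3, 5):
u·v = 4·3 + 0·5 = 12 + 0 = 12.
|u| = √(4² + 0²) = √16, |v| = √(3² + 5²) = √34, so |u||v| = √(16·34) = √544.
cos θ = (u·v)/(|u||v|) = 12/√544 ≈ 0.5145
Cosine distance = 1 - cos θ ≈ 1 - 0.5145 = 0.4855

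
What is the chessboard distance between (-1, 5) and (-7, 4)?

max(|x_i - y_i|) = max(|-1 - (-7)|, |5 - 4|) = max(6, 1) = 6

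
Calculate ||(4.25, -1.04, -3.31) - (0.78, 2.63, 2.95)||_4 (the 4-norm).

(Σ|x_i - y_i|^4)^(1/4) = (|4.25 - 0.78|^4 + |-1.04 - 2.63|^4 + |-3.31 - 2.95|^4)^(1/4)
= (3.47^4 + 3.67^4 + 6.26^4)^(1/4) ≈ (144.9833 + 181.4113 + 1535.668)^(1/4) = (1862.0626)^(1/4) ≈ 6.569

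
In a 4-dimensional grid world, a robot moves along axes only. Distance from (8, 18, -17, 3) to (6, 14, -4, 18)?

Σ|x_i - y_i| = |8 - 6| + |18 - 14| + |-17 - (-4)| + |3 - 18| = 2 + 4 + 13 + 15 = 34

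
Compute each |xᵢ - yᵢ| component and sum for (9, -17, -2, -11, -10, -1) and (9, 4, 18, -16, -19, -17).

Σ|x_i - y_i| = |9 - 9| + |-17 - 4| + |-2 - 18| + |-11 - (-16)| + |-10 - (-19)| + |-1 - (-17)| = 0 + 21 + 20 + 5 + 9 + 16 = 71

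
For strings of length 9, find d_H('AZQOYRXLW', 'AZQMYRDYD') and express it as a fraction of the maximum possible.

Differing positions: 4, 7, 8, 9. Hamming distance = 4. The maximum possible Hamming distance for length-9 strings is 9, so d_H/9 = 4/9 ≈ 0.4444.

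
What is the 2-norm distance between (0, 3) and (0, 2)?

(Σ|x_i - y_i|^2)^(1/2) = (|0 - 0|^2 + |3 - 2|^2)^(1/2)
= (0^2 + 1^2)^(1/2) = (0 + 1)^(1/2) = (1)^(1/2) = 1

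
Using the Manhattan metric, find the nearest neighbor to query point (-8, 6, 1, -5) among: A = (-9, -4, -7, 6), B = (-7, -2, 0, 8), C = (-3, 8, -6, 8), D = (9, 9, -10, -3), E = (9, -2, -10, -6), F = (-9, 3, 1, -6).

Distances: d(A) = 30, d(B) = 23, d(C) = 27, d(D) = 33, d(E) = 37, d(F) = 5. Nearest: F = (-9, 3, 1, -6) with distance 5.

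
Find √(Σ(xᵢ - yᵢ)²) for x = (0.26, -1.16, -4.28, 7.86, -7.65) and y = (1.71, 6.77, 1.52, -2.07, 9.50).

√(Σ(x_i - y_i)²) = √((0.26 - 1.71)² + (-1.16 - 6.77)² + (-4.28 - 1.52)² + (7.86 - (-2.07))² + (-7.65 - 9.5)²)
= √((-1.45)² + (-7.93)² + (-5.8)² + 9.93² + (-17.15)²) = √(2.1025 + 62.8849 + 33.64 + 98.6049 + 294.1225) = √491.3548 ≈ 22.1665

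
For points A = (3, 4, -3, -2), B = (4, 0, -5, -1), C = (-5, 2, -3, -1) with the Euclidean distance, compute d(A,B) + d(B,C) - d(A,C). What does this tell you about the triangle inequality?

d(A,B) = √(1² + 4² + 2² + 1²) = √22 ≈ 4.6904, d(B,C) = √(9² + 2² + 2² + 0²) = √89 ≈ 9.434, d(A,C) = √(8² + 2² + 0² + 1²) = √69 ≈ 8.3066.
d(A,B) + d(B,C) - d(A,C) = 4.6904 + 9.434 - 8.3066 = 14.1244 - 8.3066 = 5.8178 (to 4 decimal places). This is ≥ 0, so the triangle inequality holds for these points.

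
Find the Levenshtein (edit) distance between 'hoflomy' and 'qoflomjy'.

Let D[i][j] be the edit distance between the first i characters of 'hoflomy' and the first j characters of 'qoflomjy', with D[i][0] = i, D[0][j] = j, and D[i][j] = D[i-1][j-1] if the characters match, else 1 + min(D[i-1][j], D[i][j-1], D[i-1][j-1]). Filling the table (rows: prefixes of 'hoflomy', columns: prefixes of 'qoflomjy'):
     ε  q  o  f  l  o  m  j  y
  ε  0  1  2  3  4  5  6  7  8
  h  1  1  2  3  4  5  6  7  8
  o  2  2  1  2  3  4  5  6  7
  f  3  3  2  1  2  3  4  5  6
  l  4  4  3  2  1  2  3  4  5
  o  5  5  4  3  2  1  2  3  4
  m  6  6  5  4  3  2  1  2  3
  y  7  7  6  5  4  3  2  2  2
The bottom-right entry gives D[7][8] = 2, so no sequence of fewer than 2 edits works. Backtracking through the table gives one optimal edit sequence (2 edits):
  hoflomy → qoflomy (sub h→q @1)
  qoflomy → qoflomjy (ins j @7)
Edit distance = 2.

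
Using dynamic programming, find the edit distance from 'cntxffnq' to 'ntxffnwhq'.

Let D[i][j] be the edit distance between the first i characters of 'cntxffnq' and the first j characters of 'ntxffnwhq', with D[i][0] = i, D[0][j] = j, and D[i][j] = D[i-1][j-1] if the characters match, else 1 + min(D[i-1][j], D[i][j-1], D[i-1][j-1]). Filling the table (rows: prefixes of 'cntxffnq', columns: prefixes of 'ntxffnwhq'):
     ε  n  t  x  f  f  n  w  h  q
  ε  0  1  2  3  4  5  6  7  8  9
  c  1  1  2  3  4  5  6  7  8  9
  n  2  1  2  3  4  5  5  6  7  8
  t  3  2  1  2  3  4  5  6  7  8
  x  4  3  2  1  2  3  4  5  6  7
  f  5  4  3  2  1  2  3  4  5  6
  f  6  5  4  3  2  1  2  3  4  5
  n  7  6  5  4  3  2  1  2  3  4
  q  8  7  6  5  4  3  2  2  3  3
The bottom-right entry gives D[8][9] = 3, so no sequence of fewer than 3 edits works. Backtracking through the table gives one optimal edit sequence (3 edits):
  cntxffnq → ntxffnq (del c @1)
  ntxffnq → ntxffnwq (ins w @7)
  ntxffnwq → ntxffnwhq (ins h @8)
Edit distance = 3.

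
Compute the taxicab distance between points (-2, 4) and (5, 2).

Σ|x_i - y_i| = |-2 - 5| + |4 - 2| = 7 + 2 = 9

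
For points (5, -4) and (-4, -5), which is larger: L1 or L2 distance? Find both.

L1 = |5 - (-4)| + |-4 - (-5)| = 9 + 1 = 10
L2 = √(9² + 1²) = √82 ≈ 9.0554
L1 ≥ L2 always (equality iff movement is along one axis); L1 > L2 here.
Ratio L1/L2 = 10/√82 ≈ 1.1043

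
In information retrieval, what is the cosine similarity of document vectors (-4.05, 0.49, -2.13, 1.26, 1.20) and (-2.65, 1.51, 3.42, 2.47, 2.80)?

With u = (-4.05, 0.49, -2.13, 1.26, 1.20), v = (-2.65, 1.51, 3.42, 2.47, 2.80):
u·v = (-4.05)·(-2.65) + 0.49·1.51 + (-2.13)·3.42 + 1.26·2.47 + 1.2·2.8 = 10.7325 + 0.7399 + (-7.2846) + 3.1122 + 3.36 = 10.66.
|u| = √((-4.05)² + 0.49² + (-2.13)² + 1.26² + 1.2²) = √(16.4025 + 0.2401 + 4.5369 + 1.5876 + 1.44) = √24.2071, |v| = √((-2.65)² + 1.51² + 3.42² + 2.47² + 2.8²) = √(7.0225 + 2.2801 + 11.6964 + 6.1009 + 7.84) = √34.9399.
cos θ = (u·v)/(|u||v|) = 10.66/(√24.2071·√34.9399) ≈ 0.3665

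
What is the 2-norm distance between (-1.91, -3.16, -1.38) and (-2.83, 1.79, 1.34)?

(Σ|x_i - y_i|^2)^(1/2) = (|-1.91 - (-2.83)|^2 + |-3.16 - 1.79|^2 + |-1.38 - 1.34|^2)^(1/2)
= (0.92^2 + 4.95^2 + 2.72^2)^(1/2) = (0.8464 + 24.5025 + 7.3984)^(1/2) = (32.7473)^(1/2) ≈ 5.7225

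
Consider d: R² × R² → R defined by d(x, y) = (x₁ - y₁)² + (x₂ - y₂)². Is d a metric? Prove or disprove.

No. The squared Euclidean distance fails the triangle inequality. Counterexample: x = (0, 0), y = (5, 3), z = (10, 6). d(x,z) = 10² + 6² = 136, but d(x,y) + d(y,z) = (5² + 3²) + (5² + 3²) = 34 + 34 = 68. Since 136 > 68, the triangle inequality is violated. (Note: √d, the ordinary Euclidean distance, IS a metric.)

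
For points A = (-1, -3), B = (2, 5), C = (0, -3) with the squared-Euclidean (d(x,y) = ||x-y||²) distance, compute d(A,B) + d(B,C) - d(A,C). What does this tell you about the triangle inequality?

d(A,B) = 3² + 8² = 73, d(B,C) = 2² + 8² = 68, d(A,C) = 1² + 0² = 1.
d(A,B) + d(B,C) - d(A,C) = 73 + 68 - 1 = 141 - 1 = 140. This is ≥ 0, so the triangle inequality holds for these points.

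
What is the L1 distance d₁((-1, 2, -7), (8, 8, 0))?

Σ|x_i - y_i| = |-1 - 8| + |2 - 8| + |-7 - 0| = 9 + 6 + 7 = 22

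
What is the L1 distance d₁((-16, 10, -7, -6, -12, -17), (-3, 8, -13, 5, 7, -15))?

Σ|x_i - y_i| = |-16 - (-3)| + |10 - 8| + |-7 - (-13)| + |-6 - 5| + |-12 - 7| + |-17 - (-15)| = 13 + 2 + 6 + 11 + 19 + 2 = 53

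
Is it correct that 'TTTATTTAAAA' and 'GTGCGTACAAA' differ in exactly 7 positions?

Differing positions: 1, 3, 4, 5, 7, 8. Hamming distance = 6, so the claim that d_H = 7 is false.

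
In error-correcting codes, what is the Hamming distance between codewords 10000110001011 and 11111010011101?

Differing positions: 2, 3, 4, 5, 6, 10, 12, 13. Hamming distance = 8.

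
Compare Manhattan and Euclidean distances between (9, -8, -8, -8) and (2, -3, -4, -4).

L1 = |9 - 2| + |-8 - (-3)| + |-8 - (-4)| + |-8 - (-4)| = 7 + 5 + 4 + 4 = 20
L2 = √(7² + 5² + 4² + 4²) = √106 ≈ 10.2956
L1 ≥ L2 always (equality iff movement is along one axis); L1 > L2 here.
Ratio L1/L2 = 20/√106 ≈ 1.9426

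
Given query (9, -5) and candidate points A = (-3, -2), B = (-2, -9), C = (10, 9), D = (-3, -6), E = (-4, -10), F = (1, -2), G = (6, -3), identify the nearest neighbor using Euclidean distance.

Distances: d(A) ≈ 12.3693, d(B) ≈ 11.7047, d(C) ≈ 14.0357, d(D) ≈ 12.0416, d(E) ≈ 13.9284, d(F) ≈ 8.544, d(G) ≈ 3.6056. Nearest: G = (6, -3) with distance 3.6056.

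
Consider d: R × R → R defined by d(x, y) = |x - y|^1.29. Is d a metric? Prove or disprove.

No. d(x,y) = |x-y|^1.29 fails the triangle inequality since p = 1.29 > 1. Counterexample: x = -3, y = 3, z = 6. d(x,z) = |-3 - 6|^1.29 = 9^1.29 ≈ 17.0205, but d(x,y) + d(y,z) = 6^1.29 + 3^1.29 ≈ 10.0882 + 4.1256 = 14.2138. Since 17.0205 > 14.2138, the triangle inequality is violated.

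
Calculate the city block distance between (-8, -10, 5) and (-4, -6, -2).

Σ|x_i - y_i| = |-8 - (-4)| + |-10 - (-6)| + |5 - (-2)| = 4 + 4 + 7 = 15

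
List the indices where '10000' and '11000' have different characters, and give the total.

Differing positions: 2. Hamming distance = 1.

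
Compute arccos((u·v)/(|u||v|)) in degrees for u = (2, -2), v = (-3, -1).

With u = (2, -2), v = (-3, -1):
u·v = 2·(-3) + (-2)·(-1) = (-6) + 2 = -4.
|u| = √(2² + (-2)²) = √8, |v| = √((-3)² + (-1)²) = √10, so |u||v| = √(8·10) = √80.
cos θ = (u·v)/(|u||v|) = -4/√80 ≈ -0.447214
θ = arccos(-0.447214) ≈ 116.57°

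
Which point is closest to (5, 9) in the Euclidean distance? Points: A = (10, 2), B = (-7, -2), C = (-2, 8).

Distances: d(A) ≈ 8.6023, d(B) ≈ 16.2788, d(C) ≈ 7.0711. Nearest: C = (-2, 8) with distance 7.0711.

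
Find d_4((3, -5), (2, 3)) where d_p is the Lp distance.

(Σ|x_i - y_i|^4)^(1/4) = (|3 - 2|^4 + |-5 - 3|^4)^(1/4)
= (1^4 + 8^4)^(1/4) = (1 + 4096)^(1/4) = (4097)^(1/4) ≈ 8.0005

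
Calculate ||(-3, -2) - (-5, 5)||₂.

√(Σ(x_i - y_i)²) = √((-3 - (-5))² + (-2 - 5)²)
= √(2² + (-7)²) = √(4 + 49) = √53 ≈ 7.2801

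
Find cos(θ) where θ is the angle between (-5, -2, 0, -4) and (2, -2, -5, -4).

With u = (-5, -2, 0, -4), v = (2, -2, -5, -4):
u·v = (-5)·2 + (-2)·(-2) + 0·(-5) + (-4)·(-4) = (-10) + 4 + 0 + 16 = 10.
|u| = √((-5)² + (-2)² + 0² + (-4)²) = √45, |v| = √(2² + (-2)² + (-5)² + (-4)²) = √49, so |u||v| = √(45·49) = √2205.
cos θ = (u·v)/(|u||v|) = 10/√2205 ≈ 0.213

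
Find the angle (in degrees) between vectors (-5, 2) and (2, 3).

With u = (-5, 2), v = (2, 3):
u·v = (-5)·2 + 2·3 = (-10) + 6 = -4.
|u| = √((-5)² + 2²) = √29, |v| = √(2² + 3²) = √13, so |u||v| = √(29·13) = √377.
cos θ = (u·v)/(|u||v|) = -4/√377 ≈ -0.20601
θ = arccos(-0.20601) ≈ 101.89°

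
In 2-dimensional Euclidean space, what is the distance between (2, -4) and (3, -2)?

√(Σ(x_i - y_i)²) = √((2 - 3)² + (-4 - (-2))²)
= √((-1)² + (-2)²) = √(1 + 4) = √5 ≈ 2.2361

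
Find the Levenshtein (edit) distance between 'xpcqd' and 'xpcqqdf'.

Let D[i][j] be the edit distance between the first i characters of 'xpcqd' and the first j characters of 'xpcqqdf', with D[i][0] = i, D[0][j] = j, and D[i][j] = D[i-1][j-1] if the characters match, else 1 + min(D[i-1][j], D[i][j-1], D[i-1][j-1]). Filling the table (rows: prefixes of 'xpcqd', columns: prefixes of 'xpcqqdf'):
     ε  x  p  c  q  q  d  f
  ε  0  1  2  3  4  5  6  7
  x  1  0  1  2  3  4  5  6
  p  2  1  0  1  2  3  4  5
  c  3  2  1  0  1  2  3  4
  q  4  3  2  1  0  1  2  3
  d  5  4  3  2  1  1  1  2
The bottom-right entry gives D[5][7] = 2, so no sequence of fewer than 2 edits works. Backtracking through the table gives one optimal edit sequence (2 edits):
  xpcqd → xpcqqd (ins q @4)
  xpcqqd → xpcqqdf (ins f @7)
Edit distance = 2.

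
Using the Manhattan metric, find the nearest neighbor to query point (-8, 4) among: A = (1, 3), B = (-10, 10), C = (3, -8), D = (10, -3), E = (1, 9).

Distances: d(A) = 10, d(B) = 8, d(C) = 23, d(D) = 25, d(E) = 14. Nearest: B = (-10, 10) with distance 8.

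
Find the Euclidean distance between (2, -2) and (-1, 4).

√(Σ(x_i - y_i)²) = √((2 - (-1))² + (-2 - 4)²)
= √(3² + (-6)²) = √(9 + 36) = √45 ≈ 6.7082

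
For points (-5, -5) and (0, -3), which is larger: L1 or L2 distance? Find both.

L1 = |-5 - 0| + |-5 - (-3)| = 5 + 2 = 7
L2 = √(5² + 2²) = √29 ≈ 5.3852
L1 ≥ L2 always (equality iff movement is along one axis); L1 > L2 here.
Ratio L1/L2 = 7/√29 ≈ 1.2999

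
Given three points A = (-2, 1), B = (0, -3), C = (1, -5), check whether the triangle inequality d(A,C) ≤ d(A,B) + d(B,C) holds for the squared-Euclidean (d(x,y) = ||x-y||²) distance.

d(A,B) = 2² + 4² = 20, d(B,C) = 1² + 2² = 5, d(A,C) = 3² + 6² = 45.
d(A,C) = 45 > 20 + 5 = 25. Triangle inequality is VIOLATED. (Squared-Euclidean is not a metric — this is a counterexample.)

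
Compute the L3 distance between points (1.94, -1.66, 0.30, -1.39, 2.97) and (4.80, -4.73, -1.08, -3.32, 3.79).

(Σ|x_i - y_i|^3)^(1/3) = (|1.94 - 4.8|^3 + |-1.66 - (-4.73)|^3 + |0.3 - (-1.08)|^3 + |-1.39 - (-3.32)|^3 + |2.97 - 3.79|^3)^(1/3)
= (2.86^3 + 3.07^3 + 1.38^3 + 1.93^3 + 0.82^3)^(1/3) ≈ (23.3937 + 28.9344 + 2.6281 + 7.1891 + 0.5514)^(1/3) = (62.6967)^(1/3) ≈ 3.9727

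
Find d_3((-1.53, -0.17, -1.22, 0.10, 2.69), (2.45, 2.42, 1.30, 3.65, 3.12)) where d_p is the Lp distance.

(Σ|x_i - y_i|^3)^(1/3) = (|-1.53 - 2.45|^3 + |-0.17 - 2.42|^3 + |-1.22 - 1.3|^3 + |0.1 - 3.65|^3 + |2.69 - 3.12|^3)^(1/3)
= (3.98^3 + 2.59^3 + 2.52^3 + 3.55^3 + 0.43^3)^(1/3) ≈ (63.0448 + 17.374 + 16.003 + 44.7389 + 0.0795)^(1/3) = (141.2402)^(1/3) ≈ 5.2078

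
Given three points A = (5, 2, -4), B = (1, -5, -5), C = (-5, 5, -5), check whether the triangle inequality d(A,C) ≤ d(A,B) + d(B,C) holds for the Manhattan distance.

d(A,B) = 4 + 7 + 1 = 12, d(B,C) = 6 + 10 + 0 = 16, d(A,C) = 10 + 3 + 1 = 14.
d(A,C) = 14 ≤ 12 + 16 = 28. Triangle inequality is satisfied.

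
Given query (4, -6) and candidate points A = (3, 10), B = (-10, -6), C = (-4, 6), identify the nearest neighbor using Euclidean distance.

Distances: d(A) ≈ 16.0312, d(B) = 14, d(C) ≈ 14.4222. Nearest: B = (-10, -6) with distance 14.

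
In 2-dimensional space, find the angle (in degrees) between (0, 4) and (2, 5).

With u = (0, 4), v = (2, 5):
u·v = 0·2 + 4·5 = 0 + 20 = 20.
|u| = √(0² + 4²) = √16, |v| = √(2² + 5²) = √29, so |u||v| = √(16·29) = √464.
cos θ = (u·v)/(|u||v|) = 20/√464 ≈ 0.928477
θ = arccos(0.928477) ≈ 21.8°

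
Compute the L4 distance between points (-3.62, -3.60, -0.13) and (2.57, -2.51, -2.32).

(Σ|x_i - y_i|^4)^(1/4) = (|-3.62 - 2.57|^4 + |-3.6 - (-2.51)|^4 + |-0.13 - (-2.32)|^4)^(1/4)
= (6.19^4 + 1.09^4 + 2.19^4)^(1/4) ≈ (1468.1235 + 1.4116 + 23.0026)^(1/4) = (1492.5377)^(1/4) ≈ 6.2156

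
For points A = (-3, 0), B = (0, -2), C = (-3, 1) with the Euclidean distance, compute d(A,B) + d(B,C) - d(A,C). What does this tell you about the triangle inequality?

d(A,B) = √(3² + 2²) = √13 ≈ 3.6056, d(B,C) = √(3² + 3²) = √18 ≈ 4.2426, d(A,C) = √(0² + 1²) = √1 = 1.
d(A,B) + d(B,C) - d(A,C) = 3.6056 + 4.2426 - 1 = 7.8482 - 1 = 6.8482 (to 4 decimal places). This is ≥ 0, so the triangle inequality holds for these points.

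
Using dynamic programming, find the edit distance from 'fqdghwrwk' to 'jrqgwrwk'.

Let D[i][j] be the edit distance between the first i characters of 'fqdghwrwk' and the first j characters of 'jrqgwrwk', with D[i][0] = i, D[0][j] = j, and D[i][j] = D[i-1][j-1] if the characters match, else 1 + min(D[i-1][j], D[i][j-1], D[i-1][j-1]). Filling the table (rows: prefixes of 'fqdghwrwk', columns: prefixes of 'jrqgwrwk'):
     ε  j  r  q  g  w  r  w  k
  ε  0  1  2  3  4  5  6  7  8
  f  1  1  2  3  4  5  6  7  8
  q  2  2  2  2  3  4  5  6  7
  d  3  3  3  3  3  4  5  6  7
  g  4  4  4  4  3  4  5  6  7
  h  5  5  5  5  4  4  5  6  7
  w  6  6  6  6  5  4  5  5  6
  r  7  7  6  7  6  5  4  5  6
  w  8  8  7  7  7  6  5  4  5
  k  9  9  8  8  8  7  6  5  4
The bottom-right entry gives D[9][8] = 4, so no sequence of fewer than 4 edits works. Backtracking through the table gives one optimal edit sequence (4 edits):
  fqdghwrwk → jqdghwrwk (sub f→j @1)
  jqdghwrwk → jrdghwrwk (sub q→r @2)
  jrdghwrwk → jrqghwrwk (sub d→q @3)
  jrqghwrwk → jrqgwrwk (del h @5)
Edit distance = 4.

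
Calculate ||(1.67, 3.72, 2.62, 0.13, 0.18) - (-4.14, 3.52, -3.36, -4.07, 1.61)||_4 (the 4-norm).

(Σ|x_i - y_i|^4)^(1/4) = (|1.67 - (-4.14)|^4 + |3.72 - 3.52|^4 + |2.62 - (-3.36)|^4 + |0.13 - (-4.07)|^4 + |0.18 - 1.61|^4)^(1/4)
= (5.81^4 + 0.2^4 + 5.98^4 + 4.2^4 + 1.43^4)^(1/4) ≈ (1139.4743 + 0.0016 + 1278.8062 + 311.1696 + 4.1816)^(1/4) = (2733.6333)^(1/4) ≈ 7.2308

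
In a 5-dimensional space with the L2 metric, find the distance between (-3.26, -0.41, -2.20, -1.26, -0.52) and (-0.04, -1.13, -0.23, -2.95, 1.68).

(Σ|x_i - y_i|^2)^(1/2) = (|-3.26 - (-0.04)|^2 + |-0.41 - (-1.13)|^2 + |-2.2 - (-0.23)|^2 + |-1.26 - (-2.95)|^2 + |-0.52 - 1.68|^2)^(1/2)
= (3.22^2 + 0.72^2 + 1.97^2 + 1.69^2 + 2.2^2)^(1/2) = (10.3684 + 0.5184 + 3.8809 + 2.8561 + 4.84)^(1/2) = (22.4638)^(1/2) ≈ 4.7396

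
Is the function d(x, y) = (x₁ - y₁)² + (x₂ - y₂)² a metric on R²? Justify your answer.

No. The squared Euclidean distance fails the triangle inequality. Counterexample: x = (0, 0), y = (4, 2), z = (8, 4). d(x,z) = 8² + 4² = 80, but d(x,y) + d(y,z) = (4² + 2²) + (4² + 2²) = 20 + 20 = 40. Since 80 > 40, the triangle inequality is violated. (Note: √d, the ordinary Euclidean distance, IS a metric.)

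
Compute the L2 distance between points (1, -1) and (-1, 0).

(Σ|x_i - y_i|^2)^(1/2) = (|1 - (-1)|^2 + |-1 - 0|^2)^(1/2)
= (2^2 + 1^2)^(1/2) = (4 + 1)^(1/2) = (5)^(1/2) ≈ 2.2361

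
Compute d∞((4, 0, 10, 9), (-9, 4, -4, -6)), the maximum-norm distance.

max(|x_i - y_i|) = max(|4 - (-9)|, |0 - 4|, |10 - (-4)|, |9 - (-6)|) = max(13, 4, 14, 15) = 15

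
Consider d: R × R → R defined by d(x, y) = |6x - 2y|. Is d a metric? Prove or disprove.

No. d fails symmetry: d(3, 2) = |6·3 - 2·2| = |14| = 14, but d(2, 3) = |6·2 - 2·3| = |6| = 6. Since 14 ≠ 6, d(x,y) ≠ d(y,x) in general.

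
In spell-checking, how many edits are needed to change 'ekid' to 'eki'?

Let D[i][j] be the edit distance between the first i characters of 'ekid' and the first j characters of 'eki', with D[i][0] = i, D[0][j] = j, and D[i][j] = D[i-1][j-1] if the characters match, else 1 + min(D[i-1][j], D[i][j-1], D[i-1][j-1]). Filling the table (rows: prefixes of 'ekid', columns: prefixes of 'eki'):
     ε  e  k  i
  ε  0  1  2  3
  e  1  0  1  2
  k  2  1  0  1
  i  3  2  1  0
  d  4  3  2  1
The bottom-right entry gives D[4][3] = 1, so no sequence of fewer than 1 edit works. Backtracking through the table gives one optimal edit sequence (1 edit):
  ekid → eki (del d @4)
Edit distance = 1.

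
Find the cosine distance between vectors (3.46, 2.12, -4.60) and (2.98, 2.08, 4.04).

With u = (3.46, 2.12, -4.60), v = (2.98, 2.08, 4.04):
u·v = 3.46·2.98 + 2.12·2.08 + (-4.6)·4.04 = 10.3108 + 4.4096 + (-18.584) = -3.8636.
|u| = √(3.46² + 2.12² + (-4.6)²) = √(11.9716 + 4.4944 + 21.16) = √37.626, |v| = √(2.98² + 2.08² + 4.04²) = √(8.8804 + 4.3264 + 16.3216) = √29.5284.
cos θ = (u·v)/(|u||v|) = -3.8636/(√37.626·√29.5284) ≈ -0.1159
Cosine distance = 1 - cos θ ≈ 1 - (-0.1159) = 1.1159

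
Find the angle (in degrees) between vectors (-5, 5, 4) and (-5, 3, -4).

With u = (-5, 5, 4), v = (-5, 3, -4):
u·v = (-5)·(-5) + 5·3 + 4·(-4) = 25 + 15 + (-16) = 24.
|u| = √((-5)² + 5² + 4²) = √66, |v| = √((-5)² + 3² + (-4)²) = √50, so |u||v| = √(66·50) = √3300.
cos θ = (u·v)/(|u||v|) = 24/√3300 ≈ 0.417786
θ = arccos(0.417786) ≈ 65.31°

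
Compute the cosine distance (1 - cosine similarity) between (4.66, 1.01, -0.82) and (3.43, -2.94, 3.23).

With u = (4.66, 1.01, -0.82), v = (3.43, -2.94, 3.23):
u·v = 4.66·3.43 + 1.01·(-2.94) + (-0.82)·3.23 = 15.9838 + (-2.9694) + (-2.6486) = 10.3658.
|u| = √(4.66² + 1.01² + (-0.82)²) = √(21.7156 + 1.0201 + 0.6724) = √23.4081, |v| = √(3.43² + (-2.94)² + 3.23²) = √(11.7649 + 8.6436 + 10.4329) = √30.8414.
cos θ = (u·v)/(|u||v|) = 10.3658/(√23.4081·√30.8414) ≈ 0.3858
Cosine distance = 1 - cos θ ≈ 1 - 0.3858 = 0.6142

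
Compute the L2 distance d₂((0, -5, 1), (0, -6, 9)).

√(Σ(x_i - y_i)²) = √((0 - 0)² + (-5 - (-6))² + (1 - 9)²)
= √(0² + 1² + (-8)²) = √(0 + 1 + 64) = √65 ≈ 8.0623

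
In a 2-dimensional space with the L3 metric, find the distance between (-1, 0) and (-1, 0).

(Σ|x_i - y_i|^3)^(1/3) = (|-1 - (-1)|^3 + |0 - 0|^3)^(1/3)
= (0^3 + 0^3)^(1/3) = (0 + 0)^(1/3) = (0)^(1/3) = 0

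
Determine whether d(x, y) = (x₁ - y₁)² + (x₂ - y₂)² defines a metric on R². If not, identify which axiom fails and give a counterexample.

No. The squared Euclidean distance fails the triangle inequality. Counterexample: x = (0, 0), y = (1, 4), z = (2, 8). d(x,z) = 2² + 8² = 68, but d(x,y) + d(y,z) = (1² + 4²) + (1² + 4²) = 17 + 17 = 34. Since 68 > 34, the triangle inequality is violated. (Note: √d, the ordinary Euclidean distance, IS a metric.)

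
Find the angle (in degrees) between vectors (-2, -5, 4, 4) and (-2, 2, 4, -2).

With u = (-2, -5, 4, 4), v = (-2, 2, 4, -2):
u·v = (-2)·(-2) + (-5)·2 + 4·4 + 4·(-2) = 4 + (-10) + 16 + (-8) = 2.
|u| = √((-2)² + (-5)² + 4² + 4²) = √61, |v| = √((-2)² + 2² + 4² + (-2)²) = √28, so |u||v| = √(61·28) = √1708.
cos θ = (u·v)/(|u||v|) = 2/√1708 ≈ 0.048393
θ = arccos(0.048393) ≈ 87.23°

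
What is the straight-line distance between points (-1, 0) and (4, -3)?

√(Σ(x_i - y_i)²) = √((-1 - 4)² + (0 - (-3))²)
= √((-5)² + 3²) = √(25 + 9) = √34 ≈ 5.831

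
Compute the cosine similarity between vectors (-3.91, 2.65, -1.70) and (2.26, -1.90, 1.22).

With u = (-3.91, 2.65, -1.70), v = (2.26, -1.90, 1.22):
u·v = (-3.91)·2.26 + 2.65·(-1.9) + (-1.7)·1.22 = (-8.8366) + (-5.035) + (-2.074) = -15.9456.
|u| = √((-3.91)² + 2.65² + (-1.7)²) = √(15.2881 + 7.0225 + 2.89) = √25.2006, |v| = √(2.26² + (-1.9)² + 1.22²) = √(5.1076 + 3.61 + 1.4884) = √10.206.
cos θ = (u·v)/(|u||v|) = -15.9456/(√25.2006·√10.206) ≈ -0.9943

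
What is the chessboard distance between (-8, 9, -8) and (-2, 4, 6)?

max(|x_i - y_i|) = max(|-8 - (-2)|, |9 - 4|, |-8 - 6|) = max(6, 5, 14) = 14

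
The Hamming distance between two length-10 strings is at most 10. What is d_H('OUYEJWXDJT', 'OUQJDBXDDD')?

Differing positions: 3, 4, 5, 6, 9, 10. Hamming distance = 6. The maximum possible Hamming distance for length-10 strings is 10, so d_H/10 = 6/10 = 0.6.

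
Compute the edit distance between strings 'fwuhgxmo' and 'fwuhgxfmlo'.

Let D[i][j] be the edit distance between the first i characters of 'fwuhgxmo' and the first j characters of 'fwuhgxfmlo', with D[i][0] = i, D[0][j] = j, and D[i][j] = D[i-1][j-1] if the characters match, else 1 + min(D[i-1][j], D[i][j-1], D[i-1][j-1]). Filling the table (rows: prefixes of 'fwuhgxmo', columns: prefixes of 'fwuhgxfmlo'):
     ε  f  w  u  h  g  x  f  m  l  o
  ε  0  1  2  3  4  5  6  7  8  9 10
  f  1  0  1  2  3  4  5  6  7  8  9
  w  2  1  0  1  2  3  4  5  6  7  8
  u  3  2  1  0  1  2  3  4  5  6  7
  h  4  3  2  1  0  1  2  3  4  5  6
  g  5  4  3  2  1  0  1  2  3  4  5
  x  6  5  4  3  2  1  0  1  2  3  4
  m  7  6  5  4  3  2  1  1  1  2  3
  o  8  7  6  5  4  3  2  2  2  2  2
The bottom-right entry gives D[8][10] = 2, so no sequence of fewer than 2 edits works. Backtracking through the table gives one optimal edit sequence (2 edits):
  fwuhgxmo → fwuhgxfmo (ins f @7)
  fwuhgxfmo → fwuhgxfmlo (ins l @9)
Edit distance = 2.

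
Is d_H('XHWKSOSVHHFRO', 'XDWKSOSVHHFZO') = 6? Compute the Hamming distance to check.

Differing positions: 2, 12. Hamming distance = 2, so the claim that d_H = 6 is false.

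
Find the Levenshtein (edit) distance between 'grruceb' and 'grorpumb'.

Let D[i][j] be the edit distance between the first i characters of 'grruceb' and the first j characters of 'grorpumb', with D[i][0] = i, D[0][j] = j, and D[i][j] = D[i-1][j-1] if the characters match, else 1 + min(D[i-1][j], D[i][j-1], D[i-1][j-1]). Filling the table (rows: prefixes of 'grruceb', columns: prefixes of 'grorpumb'):
     ε  g  r  o  r  p  u  m  b
  ε  0  1  2  3  4  5  6  7  8
  g  1  0  1  2  3  4  5  6  7
  r  2  1  0  1  2  3  4  5  6
  r  3  2  1  1  1  2  3  4  5
  u  4  3  2  2  2  2  2  3  4
  c  5  4  3  3  3  3  3  3  4
  e  6  5  4  4  4  4  4  4  4
  b  7  6  5  5  5  5  5  5  4
The bottom-right entry gives D[7][8] = 4, so no sequence of fewer than 4 edits works. Backtracking through the table gives one optimal edit sequence (4 edits):
  grruceb → groruceb (ins o @3)
  groruceb → grorpceb (sub u→p @5)
  grorpceb → grorpueb (sub c→u @6)
  grorpueb → grorpumb (sub e→m @7)
Edit distance = 4.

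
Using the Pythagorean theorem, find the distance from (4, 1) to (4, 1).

√(Σ(x_i - y_i)²) = √((4 - 4)² + (1 - 1)²)
= √(0² + 0²) = √(0 + 0) = √0 = 0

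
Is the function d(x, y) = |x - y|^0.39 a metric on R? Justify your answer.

Yes. With 0 < p = 0.39 ≤ 1, d(x,y) = |x-y|^0.39 is a metric on R. Non-negativity and symmetry are immediate; |x-y|^0.39 = 0 ⟺ |x-y| = 0 ⟺ x = y. For the triangle inequality, the function t ↦ t^0.39 is subadditive on [0,∞) when p ≤ 1, so |x-z|^0.39 ≤ (|x-y| + |y-z|)^0.39 ≤ |x-y|^0.39 + |y-z|^0.39.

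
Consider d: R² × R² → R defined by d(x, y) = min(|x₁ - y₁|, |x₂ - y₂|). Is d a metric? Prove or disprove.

No. d fails identity of indiscernibles: take x = (2, 0) and y = (2, 1). Then d(x,y) = min(|2 - 2|, |0 - 1|) = min(0, 1) = 0, yet x ≠ y.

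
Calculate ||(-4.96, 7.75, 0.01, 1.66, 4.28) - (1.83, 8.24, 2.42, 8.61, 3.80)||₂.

√(Σ(x_i - y_i)²) = √((-4.96 - 1.83)² + (7.75 - 8.24)² + (0.01 - 2.42)² + (1.66 - 8.61)² + (4.28 - 3.8)²)
= √((-6.79)² + (-0.49)² + (-2.41)² + (-6.95)² + 0.48²) = √(46.1041 + 0.2401 + 5.8081 + 48.3025 + 0.2304) = √100.6852 ≈ 10.0342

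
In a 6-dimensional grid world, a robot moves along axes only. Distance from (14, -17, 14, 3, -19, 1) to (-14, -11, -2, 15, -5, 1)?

Σ|x_i - y_i| = |14 - (-14)| + |-17 - (-11)| + |14 - (-2)| + |3 - 15| + |-19 - (-5)| + |1 - 1| = 28 + 6 + 16 + 12 + 14 + 0 = 76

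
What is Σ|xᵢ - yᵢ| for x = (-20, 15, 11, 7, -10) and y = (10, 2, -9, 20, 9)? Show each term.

Σ|x_i - y_i| = |-20 - 10| + |15 - 2| + |11 - (-9)| + |7 - 20| + |-10 - 9| = 30 + 13 + 20 + 13 + 19 = 95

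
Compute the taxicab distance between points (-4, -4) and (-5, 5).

Σ|x_i - y_i| = |-4 - (-5)| + |-4 - 5| = 1 + 9 = 10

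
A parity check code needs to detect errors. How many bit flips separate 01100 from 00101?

Differing positions: 2, 5. Hamming distance = 2.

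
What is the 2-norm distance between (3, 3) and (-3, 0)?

(Σ|x_i - y_i|^2)^(1/2) = (|3 - (-3)|^2 + |3 - 0|^2)^(1/2)
= (6^2 + 3^2)^(1/2) = (36 + 9)^(1/2) = (45)^(1/2) ≈ 6.7082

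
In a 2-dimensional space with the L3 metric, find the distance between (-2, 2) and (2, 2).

(Σ|x_i - y_i|^3)^(1/3) = (|-2 - 2|^3 + |2 - 2|^3)^(1/3)
= (4^3 + 0^3)^(1/3) = (64 + 0)^(1/3) = (64)^(1/3) = 4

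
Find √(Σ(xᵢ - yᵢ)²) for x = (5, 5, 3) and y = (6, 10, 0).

√(Σ(x_i - y_i)²) = √((5 - 6)² + (5 - 10)² + (3 - 0)²)
= √((-1)² + (-5)² + 3²) = √(1 + 25 + 9) = √35 ≈ 5.9161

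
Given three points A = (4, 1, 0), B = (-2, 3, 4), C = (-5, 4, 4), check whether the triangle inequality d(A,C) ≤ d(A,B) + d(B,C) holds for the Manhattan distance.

d(A,B) = 6 + 2 + 4 = 12, d(B,C) = 3 + 1 + 0 = 4, d(A,C) = 9 + 3 + 4 = 16.
d(A,C) = 16 ≤ 12 + 4 = 16. Triangle inequality is satisfied.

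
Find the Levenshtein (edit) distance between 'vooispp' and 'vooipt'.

Let D[i][j] be the edit distance between the first i characters of 'vooispp' and the first j characters of 'vooipt', with D[i][0] = i, D[0][j] = j, and D[i][j] = D[i-1][j-1] if the characters match, else 1 + min(D[i-1][j], D[i][j-1], D[i-1][j-1]). Filling the table (rows: prefixes of 'vooispp', columns: prefixes of 'vooipt'):
     ε  v  o  o  i  p  t
  ε  0  1  2  3  4  5  6
  v  1  0  1  2  3  4  5
  o  2  1  0  1  2  3  4
  o  3  2  1  0  1  2  3
  i  4  3  2  1  0  1  2
  s  5  4  3  2  1  1  2
  p  6  5  4  3  2  1  2
  p  7  6  5  4  3  2  2
The bottom-right entry gives D[7][6] = 2, so no sequence of fewer than 2 edits works. Backtracking through the table gives one optimal edit sequence (2 edits):
  vooispp → vooipp (del s @5)
  vooipp → vooipt (sub p→t @6)
Edit distance = 2.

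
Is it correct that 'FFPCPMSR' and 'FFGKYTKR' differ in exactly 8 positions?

Differing positions: 3, 4, 5, 6, 7. Hamming distance = 5, so the claim that d_H = 8 is false.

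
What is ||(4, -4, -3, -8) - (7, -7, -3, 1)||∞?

max(|x_i - y_i|) = max(|4 - 7|, |-4 - (-7)|, |-3 - (-3)|, |-8 - 1|) = max(3, 3, 0, 9) = 9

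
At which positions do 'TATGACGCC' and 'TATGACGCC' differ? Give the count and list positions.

Differing positions: none. Hamming distance = 0.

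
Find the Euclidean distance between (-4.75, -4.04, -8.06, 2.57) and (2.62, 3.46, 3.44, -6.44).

√(Σ(x_i - y_i)²) = √((-4.75 - 2.62)² + (-4.04 - 3.46)² + (-8.06 - 3.44)² + (2.57 - (-6.44))²)
= √((-7.37)² + (-7.5)² + (-11.5)² + 9.01²) = √(54.3169 + 56.25 + 132.25 + 81.1801) = √323.997 ≈ 17.9999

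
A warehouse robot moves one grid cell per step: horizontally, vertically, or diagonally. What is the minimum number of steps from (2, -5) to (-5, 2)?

max(|x_i - y_i|) = max(|2 - (-5)|, |-5 - 2|) = max(7, 7) = 7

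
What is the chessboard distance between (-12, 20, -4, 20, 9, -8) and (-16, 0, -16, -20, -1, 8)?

max(|x_i - y_i|) = max(|-12 - (-16)|, |20 - 0|, |-4 - (-16)|, |20 - (-20)|, |9 - (-1)|, |-8 - 8|) = max(4, 20, 12, 40, 10, 16) = 40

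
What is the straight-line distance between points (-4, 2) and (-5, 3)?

√(Σ(x_i - y_i)²) = √((-4 - (-5))² + (2 - 3)²)
= √(1² + (-1)²) = √(1 + 1) = √2 ≈ 1.4142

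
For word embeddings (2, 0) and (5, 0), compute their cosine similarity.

With u = (2, 0), v = (5, 0):
u·v = 2·5 + 0·0 = 10 + 0 = 10.
|u| = √(2² + 0²) = √4, |v| = √(5² + 0²) = √25, so |u||v| = √(4·25) = √100 = 10.
cos θ = (u·v)/(|u||v|) = 10/10 = 1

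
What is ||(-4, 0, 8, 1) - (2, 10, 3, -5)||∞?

max(|x_i - y_i|) = max(|-4 - 2|, |0 - 10|, |8 - 3|, |1 - (-5)|) = max(6, 10, 5, 6) = 10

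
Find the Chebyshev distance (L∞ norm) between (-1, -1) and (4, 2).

max(|x_i - y_i|) = max(|-1 - 4|, |-1 - 2|) = max(5, 3) = 5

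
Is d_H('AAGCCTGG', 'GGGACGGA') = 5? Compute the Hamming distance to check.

Differing positions: 1, 2, 4, 6, 8. Hamming distance = 5, so the claim is true.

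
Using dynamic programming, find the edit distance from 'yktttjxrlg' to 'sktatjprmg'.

Let D[i][j] be the edit distance between the first i characters of 'yktttjxrlg' and the first j characters of 'sktatjprmg', with D[i][0] = i, D[0][j] = j, and D[i][j] = D[i-1][j-1] if the characters match, else 1 + min(D[i-1][j], D[i][j-1], D[i-1][j-1]). Filling the table (rows: prefixes of 'yktttjxrlg', columns: prefixes of 'sktatjprmg'):
     ε  s  k  t  a  t  j  p  r  m  g
  ε  0  1  2  3  4  5  6  7  8  9 10
  y  1  1  2  3  4  5  6  7  8  9 10
  k  2  2  1  2  3  4  5  6  7  8  9
  t  3  3  2  1  2  3  4  5  6  7  8
  t  4  4  3  2  2  2  3  4  5  6  7
  t  5  5  4  3  3  2  3  4  5  6  7
  j  6  6  5  4  4  3  2  3  4  5  6
  x  7  7  6  5  5  4  3  3  4  5  6
  r  8  8  7  6  6  5  4  4  3  4  5
  l  9  9  8  7  7  6  5  5  4  4  5
  g 10 10  9  8  8  7  6  6  5  5  4
The bottom-right entry gives D[10][10] = 4, so no sequence of fewer than 4 edits works. Backtracking through the table gives one optimal edit sequence (4 edits):
  yktttjxrlg → sktttjxrlg (sub y→s @1)
  sktttjxrlg → sktatjxrlg (sub t→a @4)
  sktatjxrlg → sktatjprlg (sub x→p @7)
  sktatjprlg → sktatjprmg (sub l→m @9)
Edit distance = 4.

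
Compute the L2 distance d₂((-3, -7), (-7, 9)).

√(Σ(x_i - y_i)²) = √((-3 - (-7))² + (-7 - 9)²)
= √(4² + (-16)²) = √(16 + 256) = √272 ≈ 16.4924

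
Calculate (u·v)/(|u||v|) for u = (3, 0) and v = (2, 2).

With u = (3, 0), v = (2, 2):
u·v = 3·2 + 0·2 = 6 + 0 = 6.
|u| = √(3² + 0²) = √9, |v| = √(2² + 2²) = √8, so |u||v| = √(9·8) = √72.
cos θ = (u·v)/(|u||v|) = 6/√72 ≈ 0.7071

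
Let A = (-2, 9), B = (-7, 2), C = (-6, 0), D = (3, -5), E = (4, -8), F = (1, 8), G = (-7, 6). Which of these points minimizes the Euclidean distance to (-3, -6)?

Distances: d(A) ≈ 15.0333, d(B) ≈ 8.9443, d(C) ≈ 6.7082, d(D) ≈ 6.0828, d(E) ≈ 7.2801, d(F) ≈ 14.5602, d(G) ≈ 12.6491. Nearest: D = (3, -5) with distance 6.0828.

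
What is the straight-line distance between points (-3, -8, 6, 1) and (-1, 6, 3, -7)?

√(Σ(x_i - y_i)²) = √((-3 - (-1))² + (-8 - 6)² + (6 - 3)² + (1 - (-7))²)
= √((-2)² + (-14)² + 3² + 8²) = √(4 + 196 + 9 + 64) = √273 ≈ 16.5227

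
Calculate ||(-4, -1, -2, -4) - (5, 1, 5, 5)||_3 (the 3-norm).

(Σ|x_i - y_i|^3)^(1/3) = (|-4 - 5|^3 + |-1 - 1|^3 + |-2 - 5|^3 + |-4 - 5|^3)^(1/3)
= (9^3 + 2^3 + 7^3 + 9^3)^(1/3) = (729 + 8 + 343 + 729)^(1/3) = (1809)^(1/3) ≈ 12.1846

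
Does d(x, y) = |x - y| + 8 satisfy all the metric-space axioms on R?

No. d fails identity of indiscernibles (specifically d(x,x) = 0): d(8, 8) = |8 - 8| + 8 = 0 + 8 = 8 ≠ 0.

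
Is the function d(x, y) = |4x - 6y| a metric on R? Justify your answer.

No. d fails symmetry: d(7, 5) = |4·7 - 6·5| = |-2| = 2, but d(5, 7) = |4·5 - 6·7| = |-22| = 22. Since 2 ≠ 22, d(x,y) ≠ d(y,x) in general.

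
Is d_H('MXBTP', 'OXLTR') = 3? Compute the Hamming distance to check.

Differing positions: 1, 3, 5. Hamming distance = 3, so the claim is true.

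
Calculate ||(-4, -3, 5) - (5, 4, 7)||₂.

√(Σ(x_i - y_i)²) = √((-4 - 5)² + (-3 - 4)² + (5 - 7)²)
= √((-9)² + (-7)² + (-2)²) = √(81 + 49 + 4) = √134 ≈ 11.5758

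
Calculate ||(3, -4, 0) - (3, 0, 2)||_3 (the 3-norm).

(Σ|x_i - y_i|^3)^(1/3) = (|3 - 3|^3 + |-4 - 0|^3 + |0 - 2|^3)^(1/3)
= (0^3 + 4^3 + 2^3)^(1/3) = (0 + 64 + 8)^(1/3) = (72)^(1/3) ≈ 4.1602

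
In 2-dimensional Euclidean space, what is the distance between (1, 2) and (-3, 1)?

√(Σ(x_i - y_i)²) = √((1 - (-3))² + (2 - 1)²)
= √(4² + 1²) = √(16 + 1) = √17 ≈ 4.1231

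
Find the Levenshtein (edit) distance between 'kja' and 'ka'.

Let D[i][j] be the edit distance between the first i characters of 'kja' and the first j characters of 'ka', with D[i][0] = i, D[0][j] = j, and D[i][j] = D[i-1][j-1] if the characters match, else 1 + min(D[i-1][j], D[i][j-1], D[i-1][j-1]). Filling the table (rows: prefixes of 'kja', columns: prefixes of 'ka'):
     ε  k  a
  ε  0  1  2
  k  1  0  1
  j  2  1  1
  a  3  2  1
The bottom-right entry gives D[3][2] = 1, so no sequence of fewer than 1 edit works. Backtracking through the table gives one optimal edit sequence (1 edit):
  kja → ka (del j @2)
Edit distance = 1.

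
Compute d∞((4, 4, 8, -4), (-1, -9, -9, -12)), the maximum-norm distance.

max(|x_i - y_i|) = max(|4 - (-1)|, |4 - (-9)|, |8 - (-9)|, |-4 - (-12)|) = max(5, 13, 17, 8) = 17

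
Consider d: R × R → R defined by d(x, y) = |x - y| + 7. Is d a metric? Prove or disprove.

No. d fails identity of indiscernibles (specifically d(x,x) = 0): d(-3, -3) = |-3 - (-3)| + 7 = 0 + 7 = 7 ≠ 0.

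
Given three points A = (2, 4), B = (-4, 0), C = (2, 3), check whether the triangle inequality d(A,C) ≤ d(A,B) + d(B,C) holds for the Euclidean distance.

d(A,B) = √(6² + 4²) = √52 ≈ 7.2111, d(B,C) = √(6² + 3²) = √45 ≈ 6.7082, d(A,C) = √(0² + 1²) = √1 = 1.
d(A,C) = 1 ≤ 7.2111 + 6.7082 = 13.9193. Triangle inequality is satisfied.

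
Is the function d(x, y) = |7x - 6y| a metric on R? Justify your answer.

No. d fails symmetry: d(3, 7) = |7·3 - 6·7| = |-21| = 21, but d(7, 3) = |7·7 - 6·3| = |31| = 31. Since 21 ≠ 31, d(x,y) ≠ d(y,x) in general.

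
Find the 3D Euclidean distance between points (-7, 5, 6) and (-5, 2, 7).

√(Σ(x_i - y_i)²) = √((-7 - (-5))² + (5 - 2)² + (6 - 7)²)
= √((-2)² + 3² + (-1)²) = √(4 + 9 + 1) = √14 ≈ 3.7417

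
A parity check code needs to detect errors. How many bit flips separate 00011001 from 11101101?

Differing positions: 1, 2, 3, 4, 6. Hamming distance = 5.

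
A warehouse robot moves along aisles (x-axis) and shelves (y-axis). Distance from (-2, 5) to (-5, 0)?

Σ|x_i - y_i| = |-2 - (-5)| + |5 - 0| = 3 + 5 = 8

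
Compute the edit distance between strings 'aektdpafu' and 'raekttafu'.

Let D[i][j] be the edit distance between the first i characters of 'aektdpafu' and the first j characters of 'raekttafu', with D[i][0] = i, D[0][j] = j, and D[i][j] = D[i-1][j-1] if the characters match, else 1 + min(D[i-1][j], D[i][j-1], D[i-1][j-1]). Filling the table (rows: prefixes of 'aektdpafu', columns: prefixes of 'raekttafu'):
     ε  r  a  e  k  t  t  a  f  u
  ε  0  1  2  3  4  5  6  7  8  9
  a  1  1  1  2  3  4  5  6  7  8
  e  2  2  2  1  2  3  4  5  6  7
  k  3  3  3  2  1  2  3  4  5  6
  t  4  4  4  3  2  1  2  3  4  5
  d  5  5  5  4  3  2  2  3  4  5
  p  6  6  6  5  4  3  3  3  4  5
  a  7  7  6  6  5  4  4  3  4  5
  f  8  8  7  7  6  5  5  4  3  4
  u  9  9  8  8  7  6  6  5  4  3
The bottom-right entry gives D[9][9] = 3, so no sequence of fewer than 3 edits works. Backtracking through the table gives one optimal edit sequence (3 edits):
  aektdpafu → raektdpafu (ins r @1)
  raektdpafu → raektpafu (del d @6)
  raektpafu → raekttafu (sub p→t @6)
Edit distance = 3.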